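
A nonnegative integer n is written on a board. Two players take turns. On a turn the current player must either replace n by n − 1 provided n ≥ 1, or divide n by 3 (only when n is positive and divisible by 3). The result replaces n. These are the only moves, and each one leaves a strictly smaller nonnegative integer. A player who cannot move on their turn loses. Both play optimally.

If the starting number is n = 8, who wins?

The first player wins.

Build the W/L table. Terminal = L. A non-terminal position is W if it has a move to some L; otherwise it is L.
n=0: no move → L
n=1: can move to 0, which is L ⇒ W
n=2: the only move is to 1(W), a W ⇒ L
n=3: can move to 2, which is L ⇒ W
n=4: the only move is to 3(W), a W ⇒ L
n=5: can move to 4, which is L ⇒ W
n=6: can move to 2, which is L ⇒ W
n=7: the only move is to 6(W), a W ⇒ L
n=8: can move to 7, which is L ⇒ W
From 8 the player to move can move to 7, reaching an L position.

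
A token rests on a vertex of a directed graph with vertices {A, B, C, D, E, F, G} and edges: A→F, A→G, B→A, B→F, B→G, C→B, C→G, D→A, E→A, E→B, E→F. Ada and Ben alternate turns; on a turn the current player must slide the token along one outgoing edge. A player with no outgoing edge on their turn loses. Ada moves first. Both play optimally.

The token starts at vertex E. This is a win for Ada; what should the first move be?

Positions with no move are L. A position that does have a move is losing for the player to move precisely when every available move leads to a winning position for the opponent. Fill in the labels:
Every edge goes from a vertex to one that appears earlier in the order G, F, A, B, C, E, D, so processing vertices in that order labels each vertex after all of its successors.
G: no outgoing edge → L
F: no outgoing edge → L
A: reaches L-position F → W
B: reaches L-position F → W
C: reaches L-position G → W
E: reaches L-position F → W
D: only reaches A(W), which is W → L
From E, the L positions reachable in one move are: F.

Move to F.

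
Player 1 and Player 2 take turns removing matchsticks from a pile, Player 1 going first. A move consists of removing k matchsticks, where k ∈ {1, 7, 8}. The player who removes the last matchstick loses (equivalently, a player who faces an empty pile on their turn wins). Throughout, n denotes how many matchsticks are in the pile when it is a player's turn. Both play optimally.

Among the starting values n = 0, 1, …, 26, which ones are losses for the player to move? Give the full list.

Compute win/loss labels from the base case upward. A position with no move is W. Any other position is W if it can reach an L in one move, else L.
n=0: no move; the opponent has just taken the last matchstick and therefore loses → W
n=1: only reaches 0(W), which is W → L
n=2: reaches L-position 1 → W
n=3: only reaches 2(W), which is W → L
n=4: reaches L-position 3 → W
n=5: only reaches 4(W), which is W → L
n=6: reaches L-position 5 → W
n=7: only reaches 6(W), 0(W), all W → L
n=8: reaches L-position 7 → W
n=9: reaches L-position 1 → W
n=10: reaches L-position 3 → W
n=11: reaches L-position 3 → W
n=12: reaches L-position 5 → W
n=13: reaches L-position 5 → W
n=14: reaches L-position 7 → W
n=15: reaches L-position 7 → W
n=16: only reaches 15(W), 9(W), 8(W), all W → L
n=17: reaches L-position 16 → W
n=18: only reaches 17(W), 11(W), 10(W), all W → L
n=19: reaches L-position 18 → W
n=20: only reaches 19(W), 13(W), 12(W), all W → L
n=21: reaches L-position 20 → W
n=22: only reaches 21(W), 15(W), 14(W), all W → L
n=23: reaches L-position 22 → W
n=24: reaches L-position 16 → W
n=25: reaches L-position 18 → W
n=26: reaches L-position 18 → W
The losing starting values of n are exactly the entries labelled L in this table (8 of them).

1, 3, 5, 7, 16, 18, 20, 22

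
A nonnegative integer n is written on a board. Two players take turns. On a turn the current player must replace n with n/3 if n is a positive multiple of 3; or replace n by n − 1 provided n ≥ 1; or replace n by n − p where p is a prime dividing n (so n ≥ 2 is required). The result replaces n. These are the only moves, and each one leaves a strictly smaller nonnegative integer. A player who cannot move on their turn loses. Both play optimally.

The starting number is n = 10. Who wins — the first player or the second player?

Build the W/L table. Terminal = L. A non-terminal position is W if it has a move to some L; otherwise it is L.
n=0: no move → L
n=1: →0(L), so W
n=2: →0(L), so W
n=3: →0(L), so W
n=4: →2(W), 3(W) — all W, so L
n=5: →0(L), so W
n=6: →4(L), so W
n=7: →0(L), so W
n=8: →6(W), 7(W) — all W, so L
n=9: →8(L), so W
n=10: →8(L), so W
From 10 the player to move can move to 8, reaching an L position.

The first player wins.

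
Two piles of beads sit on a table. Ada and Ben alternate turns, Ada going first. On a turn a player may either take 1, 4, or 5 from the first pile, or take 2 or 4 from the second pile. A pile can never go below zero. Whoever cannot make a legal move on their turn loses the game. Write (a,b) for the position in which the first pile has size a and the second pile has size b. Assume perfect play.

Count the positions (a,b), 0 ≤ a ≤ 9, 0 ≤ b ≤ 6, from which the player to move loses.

Classify positions by backward induction: terminal positions (no move available) are L. From any other position, the mover wins iff some move reaches an L.
Every move lowers a or b (never raises either), so fill the grid row by row in increasing a, and left to right within a row: each cell's successors are then already labelled.
      b=0  b=1  b=2  b=3  b=4  b=5  b=6
a=0:    L    L    W    W    W    W    L
a=1:    W    W    L    L    W    W    W
a=2:    L    L    W    W    W    W    L
a=3:    W    W    L    L    W    W    W
a=4:    W    W    W    W    L    L    W
a=5:    W    W    W    W    W    W    W
a=6:    W    W    W    W    L    L    W
a=7:    W    W    W    W    W    W    W
a=8:    L    L    W    W    W    W    L
a=9:    W    W    L    L    W    W    W
Cells with no legal move (terminal, hence L): (0,0), (0,1).
The remaining L cells, each justified by listing all of its moves:
(0,6): →(0,4)(W), (0,2)(W) — all W, so L
(1,2): →(0,2)(W), (1,0)(W) — all W, so L
(1,3): →(0,3)(W), (1,1)(W) — all W, so L
(2,0): →(1,0)(W) only, which is W, so L
(2,1): →(1,1)(W) only, which is W, so L
(2,6): →(1,6)(W), (2,4)(W), (2,2)(W) — all W, so L
(3,2): →(2,2)(W), (3,0)(W) — all W, so L
(3,3): →(2,3)(W), (3,1)(W) — all W, so L
(4,4): →(3,4)(W), (0,4)(W), (4,2)(W), (4,0)(W) — all W, so L
(4,5): →(3,5)(W), (0,5)(W), (4,3)(W), (4,1)(W) — all W, so L
(6,4): →(5,4)(W), (2,4)(W), (1,4)(W), (6,2)(W), (6,0)(W) — all W, so L
(6,5): →(5,5)(W), (2,5)(W), (1,5)(W), (6,3)(W), (6,1)(W) — all W, so L
(8,0): →(7,0)(W), (4,0)(W), (3,0)(W) — all W, so L
(8,1): →(7,1)(W), (4,1)(W), (3,1)(W) — all W, so L
(8,6): →(7,6)(W), (4,6)(W), (3,6)(W), (8,4)(W), (8,2)(W) — all W, so L
(9,2): →(8,2)(W), (5,2)(W), (4,2)(W), (9,0)(W) — all W, so L
(9,3): →(8,3)(W), (5,3)(W), (4,3)(W), (9,1)(W) — all W, so L
Every other cell has at least one move into one of the L cells above, so it is W.
L cells per row: a=0: 3, a=1: 2, a=2: 3, a=3: 2, a=4: 2, a=5: 0, a=6: 2, a=7: 0, a=8: 3, a=9: 2; total 19.

19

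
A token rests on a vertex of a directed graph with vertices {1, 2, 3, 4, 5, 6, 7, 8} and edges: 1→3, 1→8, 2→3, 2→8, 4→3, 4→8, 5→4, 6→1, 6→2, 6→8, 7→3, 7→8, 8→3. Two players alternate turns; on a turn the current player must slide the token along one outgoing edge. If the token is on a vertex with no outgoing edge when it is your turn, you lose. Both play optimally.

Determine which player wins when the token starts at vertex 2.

The first player wins.

Work bottom-up. With no move the player to move loses. Otherwise the position is W if at least one move leads to an L position for the opponent, and L if every move leads to a W.
Every edge goes from a vertex to one that appears earlier in the order 3, 8, 2, 7, 1, 6, 4, 5, so processing vertices in that order labels each vertex after all of its successors.
3: no outgoing edge → L
8: reaches L-position 3 → W
2: reaches L-position 3 → W
7: reaches L-position 3 → W
1: reaches L-position 3 → W
6: only reaches 1(W), 2(W), 8(W), all W → L
4: reaches L-position 3 → W
5: only reaches 4(W), which is W → L
From 2 the player to move can move to 3, reaching an L position.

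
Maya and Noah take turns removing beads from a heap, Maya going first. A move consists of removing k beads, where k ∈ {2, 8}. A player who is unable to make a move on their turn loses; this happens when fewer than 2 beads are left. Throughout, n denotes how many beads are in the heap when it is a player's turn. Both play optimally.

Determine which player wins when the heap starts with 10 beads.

Noah wins.

Work bottom-up. With no move the player to move loses. Otherwise the position is W if at least one move leads to an L position for the opponent, and L if every move leads to a W.
n=0: no move → L
n=1: no move → L
n=2: can move to 0, which is L ⇒ W
n=3: can move to 1, which is L ⇒ W
n=4: the only move is to 2(W), a W ⇒ L
n=5: the only move is to 3(W), a W ⇒ L
n=6: can move to 4, which is L ⇒ W
n=7: can move to 5, which is L ⇒ W
n=8: can move to 0, which is L ⇒ W
n=9: can move to 1, which is L ⇒ W
n=10: moves to 8(W), 2(W); every one is W ⇒ L
The starting position 10 is L: whatever Maya does, the opponent receives a W position.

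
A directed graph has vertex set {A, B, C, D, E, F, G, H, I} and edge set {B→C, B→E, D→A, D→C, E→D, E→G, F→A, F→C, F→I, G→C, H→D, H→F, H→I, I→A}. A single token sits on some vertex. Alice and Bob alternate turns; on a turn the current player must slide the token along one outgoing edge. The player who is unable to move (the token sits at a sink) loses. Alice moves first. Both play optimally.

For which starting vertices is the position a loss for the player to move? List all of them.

Compute win/loss labels from the base case upward. A position with no move is L. Any other position is W if it can reach an L in one move, else L.
Every edge goes from a vertex to one that appears earlier in the order C, A, D, I, F, H, G, E, B, so processing vertices in that order labels each vertex after all of its successors.
C: no outgoing edge → L
A: no outgoing edge → L
D: can move to A, which is L ⇒ W
I: can move to A, which is L ⇒ W
F: can move to A, which is L ⇒ W
H: moves to F(W), I(W), D(W); every one is W ⇒ L
G: can move to C, which is L ⇒ W
E: moves to G(W), D(W); every one is W ⇒ L
B: can move to E, which is L ⇒ W
Reading off the rows marked L gives the requested list; there are 4 such vertices.

A, C, E, H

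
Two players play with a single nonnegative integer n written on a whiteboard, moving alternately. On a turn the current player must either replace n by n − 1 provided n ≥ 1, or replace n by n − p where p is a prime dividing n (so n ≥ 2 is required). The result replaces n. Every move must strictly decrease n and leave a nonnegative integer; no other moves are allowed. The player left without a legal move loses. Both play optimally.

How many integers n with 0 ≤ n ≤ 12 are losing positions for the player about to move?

4

Positions with no move are L. A position that does have a move is losing for the player to move precisely when every available move leads to a winning position for the opponent. Fill in the labels:
n=0: no move → L
n=1: reaches L-position 0 → W
n=2: reaches L-position 0 → W
n=3: reaches L-position 0 → W
n=4: only reaches 2(W), 3(W), all W → L
n=5: reaches L-position 0 → W
n=6: reaches L-position 4 → W
n=7: reaches L-position 0 → W
n=8: only reaches 6(W), 7(W), all W → L
n=9: reaches L-position 8 → W
n=10: reaches L-position 8 → W
n=11: reaches L-position 0 → W
n=12: only reaches 9(W), 10(W), 11(W), all W → L
L entries with 0 ≤ n ≤ 12: n = 0, 4, 8, 12; that makes 4.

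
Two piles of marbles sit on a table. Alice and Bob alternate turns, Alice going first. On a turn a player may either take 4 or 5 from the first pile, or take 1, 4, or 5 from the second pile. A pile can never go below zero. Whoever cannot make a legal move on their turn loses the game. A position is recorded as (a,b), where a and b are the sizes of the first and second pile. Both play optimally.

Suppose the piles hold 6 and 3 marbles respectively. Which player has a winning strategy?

Bob wins.

Positions with no move are L. A position that does have a move is losing for the player to move precisely when every available move leads to a winning position for the opponent. Fill in the labels:
No move ever increases a pile, so every position that can arise here has a ≤ 6 and b ≤ 3; it is enough to label the cells with 0 ≤ a ≤ 6 and 0 ≤ b ≤ 3.
Every move lowers a or b (never raises either), so fill the grid row by row in increasing a, and left to right within a row: each cell's successors are then already labelled.
      b=0  b=1  b=2  b=3
a=0:    L    W    L    W
a=1:    L    W    L    W
a=2:    L    W    L    W
a=3:    L    W    L    W
a=4:    W    L    W    L
a=5:    W    L    W    L
a=6:    W    L    W    L
Cells with no legal move (terminal, hence L): (0,0), (1,0), (2,0), (3,0).
The remaining L cells, each justified by listing all of its moves:
(0,2): L (sole option (0,1)(W) is W)
(1,2): L (sole option (1,1)(W) is W)
(2,2): L (sole option (2,1)(W) is W)
(3,2): L (sole option (3,1)(W) is W)
(4,1): L (options (0,1)(W), (4,0)(W) are all W)
(4,3): L (options (0,3)(W), (4,2)(W) are all W)
(5,1): L (options (1,1)(W), (0,1)(W), (5,0)(W) are all W)
(5,3): L (options (1,3)(W), (0,3)(W), (5,2)(W) are all W)
(6,1): L (options (2,1)(W), (1,1)(W), (6,0)(W) are all W)
(6,3): L (options (2,3)(W), (1,3)(W), (6,2)(W) are all W)
Every other cell has at least one move into one of the L cells above, so it is W.
Every move from (6,3) reaches a W position, so the mover loses.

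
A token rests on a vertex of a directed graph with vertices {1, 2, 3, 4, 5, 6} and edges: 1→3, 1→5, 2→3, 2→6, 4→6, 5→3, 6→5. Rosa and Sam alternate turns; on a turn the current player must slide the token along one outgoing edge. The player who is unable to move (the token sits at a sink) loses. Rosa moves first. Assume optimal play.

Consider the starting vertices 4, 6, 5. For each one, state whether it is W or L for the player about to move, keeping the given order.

Work bottom-up. With no move the player to move loses. Otherwise the position is W if at least one move leads to an L position for the opponent, and L if every move leads to a W.
Every edge goes from a vertex to one that appears earlier in the order 3, 5, 6, 2, 1, 4, so processing vertices in that order labels each vertex after all of its successors.
3: no outgoing edge → L
5: W (go to 3, an L position)
6: L (sole option 5(W) is W)
2: W (go to 6, an L position)
1: W (go to 3, an L position)
4: W (go to 6, an L position)

4: W, 6: L, 5: W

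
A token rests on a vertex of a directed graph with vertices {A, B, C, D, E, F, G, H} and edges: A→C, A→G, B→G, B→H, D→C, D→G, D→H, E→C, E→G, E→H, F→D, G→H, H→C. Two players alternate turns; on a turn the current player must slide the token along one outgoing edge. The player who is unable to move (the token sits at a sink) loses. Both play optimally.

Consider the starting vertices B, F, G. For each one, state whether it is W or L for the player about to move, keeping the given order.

B: W, F: L, G: L

Use the standard recursion: the mover loses at a terminal position; elsewhere, the mover wins exactly when some move hands the opponent an L position.
Every edge goes from a vertex to one that appears earlier in the order C, H, G, E, D, A, B, F, so processing vertices in that order labels each vertex after all of its successors.
C: no outgoing edge → L
H: can move to C, which is L ⇒ W
G: the only move is to H(W), a W ⇒ L
E: can move to G, which is L ⇒ W
D: can move to G, which is L ⇒ W
A: can move to G, which is L ⇒ W
B: can move to G, which is L ⇒ W
F: the only move is to D(W), a W ⇒ L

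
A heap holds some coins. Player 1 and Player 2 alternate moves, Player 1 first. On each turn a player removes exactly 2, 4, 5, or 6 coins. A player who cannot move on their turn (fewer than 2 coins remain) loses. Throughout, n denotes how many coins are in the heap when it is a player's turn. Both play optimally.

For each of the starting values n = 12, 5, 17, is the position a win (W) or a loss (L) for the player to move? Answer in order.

12: W, 5: W, 17: L

Use the standard recursion: the mover loses at a terminal position; elsewhere, the mover wins exactly when some move hands the opponent an L position.
n=0: no move → L
n=1: no move → L
n=2: →0(L), so W
n=3: →1(L), so W
n=4: →0(L), so W
n=5: →1(L), so W
n=6: →1(L), so W
n=7: →1(L), so W
n=8: →6(W), 4(W), 3(W), 2(W) — all W, so L
n=9: →7(W), 5(W), 4(W), 3(W) — all W, so L
n=10: →8(L), so W
n=11: →9(L), so W
n=12: →8(L), so W
n=13: →9(L), so W
n=14: →9(L), so W
n=15: →9(L), so W
n=16: →14(W), 12(W), 11(W), 10(W) — all W, so L
n=17: →15(W), 13(W), 12(W), 11(W) — all W, so L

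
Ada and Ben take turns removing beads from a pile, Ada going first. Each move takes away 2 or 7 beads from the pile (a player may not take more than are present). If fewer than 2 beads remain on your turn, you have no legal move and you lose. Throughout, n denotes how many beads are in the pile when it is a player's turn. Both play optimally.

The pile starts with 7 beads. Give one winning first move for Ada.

Work bottom-up. With no move the player to move loses. Otherwise the position is W if at least one move leads to an L position for the opponent, and L if every move leads to a W.
n=0: no move → L
n=1: no move → L
n=2: W (go to 0, an L position)
n=3: W (go to 1, an L position)
n=4: L (sole option 2(W) is W)
n=5: L (sole option 3(W) is W)
n=6: W (go to 4, an L position)
n=7: W (go to 5, an L position)
From 7, the L positions reachable in one move are: 5, 0. Any move reaching one of these is winning.

Remove 2, leaving 5.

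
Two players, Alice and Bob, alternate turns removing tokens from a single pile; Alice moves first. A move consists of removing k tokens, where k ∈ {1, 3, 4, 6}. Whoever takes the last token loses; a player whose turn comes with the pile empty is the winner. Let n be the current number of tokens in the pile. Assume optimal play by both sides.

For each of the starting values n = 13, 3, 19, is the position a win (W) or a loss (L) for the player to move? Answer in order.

Build the W/L table. Terminal = W. A non-terminal position is W if it has a move to some L; otherwise it is L.
n=0: no move; the opponent has just taken the last token and therefore loses → W
n=1: the only move is to 0(W), a W ⇒ L
n=2: can move to 1, which is L ⇒ W
n=3: moves to 2(W), 0(W); every one is W ⇒ L
n=4: can move to 3, which is L ⇒ W
n=5: can move to 1, which is L ⇒ W
n=6: can move to 3, which is L ⇒ W
n=7: can move to 3, which is L ⇒ W
n=8: moves to 7(W), 5(W), 4(W), 2(W); every one is W ⇒ L
n=9: can move to 8, which is L ⇒ W
n=10: moves to 9(W), 7(W), 6(W), 4(W); every one is W ⇒ L
n=11: can move to 10, which is L ⇒ W
n=12: can move to 8, which is L ⇒ W
n=13: can move to 10, which is L ⇒ W
n=14: can move to 10, which is L ⇒ W
n=15: moves to 14(W), 12(W), 11(W), 9(W); every one is W ⇒ L
n=16: can move to 15, which is L ⇒ W
n=17: moves to 16(W), 14(W), 13(W), 11(W); every one is W ⇒ L
n=18: can move to 17, which is L ⇒ W
n=19: can move to 15, which is L ⇒ W

13: W, 3: L, 19: W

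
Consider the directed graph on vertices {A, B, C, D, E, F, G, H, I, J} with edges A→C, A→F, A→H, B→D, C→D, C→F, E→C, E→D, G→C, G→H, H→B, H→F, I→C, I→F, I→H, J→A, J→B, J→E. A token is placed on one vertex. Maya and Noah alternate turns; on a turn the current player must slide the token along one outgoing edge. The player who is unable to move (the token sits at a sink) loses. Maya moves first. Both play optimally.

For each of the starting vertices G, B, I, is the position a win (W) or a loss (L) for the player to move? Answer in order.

Work bottom-up. With no move the player to move loses. Otherwise the position is W if at least one move leads to an L position for the opponent, and L if every move leads to a W.
Every edge goes from a vertex to one that appears earlier in the order F, D, C, B, H, A, E, G, I, J, so processing vertices in that order labels each vertex after all of its successors.
F: no outgoing edge → L
D: no outgoing edge → L
C: W (go to D, an L position)
B: W (go to D, an L position)
H: W (go to F, an L position)
A: W (go to F, an L position)
E: W (go to D, an L position)
G: L (options H(W), C(W) are all W)
I: W (go to F, an L position)
J: L (options E(W), A(W), B(W) are all W)

G: L, B: W, I: W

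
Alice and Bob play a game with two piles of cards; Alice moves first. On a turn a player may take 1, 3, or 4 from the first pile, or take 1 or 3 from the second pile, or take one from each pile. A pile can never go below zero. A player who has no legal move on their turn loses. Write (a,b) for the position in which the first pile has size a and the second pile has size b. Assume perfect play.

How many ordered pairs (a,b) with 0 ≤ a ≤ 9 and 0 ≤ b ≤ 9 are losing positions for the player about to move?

26

Classify positions by backward induction: terminal positions (no move available) are L. From any other position, the mover wins iff some move reaches an L.
Every move lowers a or b (never raises either), so fill the grid row by row in increasing a, and left to right within a row: each cell's successors are then already labelled.
      b=0  b=1  b=2  b=3  b=4  b=5  b=6  b=7  b=8  b=9
a=0:    L    W    L    W    L    W    L    W    L    W
a=1:    W    W    W    W    W    W    W    W    W    W
a=2:    L    W    L    W    L    W    L    W    L    W
a=3:    W    W    W    W    W    W    W    W    W    W
a=4:    W    L    W    L    W    L    W    L    W    L
a=5:    W    W    W    W    W    W    W    W    W    W
a=6:    W    L    W    L    W    L    W    L    W    L
a=7:    L    W    W    W    W    W    W    W    W    W
a=8:    W    W    L    W    L    W    L    W    L    W
a=9:    L    W    W    W    W    W    W    W    W    W
Cells with no legal move (terminal, hence L): (0,0).
The remaining L cells, each justified by listing all of its moves:
(0,2): the only move is to (0,1)(W), a W ⇒ L
(0,4): moves to (0,3)(W), (0,1)(W); every one is W ⇒ L
(0,6): moves to (0,5)(W), (0,3)(W); every one is W ⇒ L
(0,8): moves to (0,7)(W), (0,5)(W); every one is W ⇒ L
(2,0): the only move is to (1,0)(W), a W ⇒ L
(2,2): moves to (1,2)(W), (2,1)(W), (1,1)(W); every one is W ⇒ L
(2,4): moves to (1,4)(W), (2,3)(W), (2,1)(W), (1,3)(W); every one is W ⇒ L
(2,6): moves to (1,6)(W), (2,5)(W), (2,3)(W), (1,5)(W); every one is W ⇒ L
(2,8): moves to (1,8)(W), (2,7)(W), (2,5)(W), (1,7)(W); every one is W ⇒ L
(4,1): moves to (3,1)(W), (1,1)(W), (0,1)(W), (4,0)(W), (3,0)(W); every one is W ⇒ L
(4,3): moves to (3,3)(W), (1,3)(W), (0,3)(W), (4,2)(W), (4,0)(W), (3,2)(W); every one is W ⇒ L
(4,5): moves to (3,5)(W), (1,5)(W), (0,5)(W), (4,4)(W), (4,2)(W), (3,4)(W); every one is W ⇒ L
(4,7): moves to (3,7)(W), (1,7)(W), (0,7)(W), (4,6)(W), (4,4)(W), (3,6)(W); every one is W ⇒ L
(4,9): moves to (3,9)(W), (1,9)(W), (0,9)(W), (4,8)(W), (4,6)(W), (3,8)(W); every one is W ⇒ L
(6,1): moves to (5,1)(W), (3,1)(W), (2,1)(W), (6,0)(W), (5,0)(W); every one is W ⇒ L
(6,3): moves to (5,3)(W), (3,3)(W), (2,3)(W), (6,2)(W), (6,0)(W), (5,2)(W); every one is W ⇒ L
(6,5): moves to (5,5)(W), (3,5)(W), (2,5)(W), (6,4)(W), (6,2)(W), (5,4)(W); every one is W ⇒ L
(6,7): moves to (5,7)(W), (3,7)(W), (2,7)(W), (6,6)(W), (6,4)(W), (5,6)(W); every one is W ⇒ L
(6,9): moves to (5,9)(W), (3,9)(W), (2,9)(W), (6,8)(W), (6,6)(W), (5,8)(W); every one is W ⇒ L
(7,0): moves to (6,0)(W), (4,0)(W), (3,0)(W); every one is W ⇒ L
(8,2): moves to (7,2)(W), (5,2)(W), (4,2)(W), (8,1)(W), (7,1)(W); every one is W ⇒ L
(8,4): moves to (7,4)(W), (5,4)(W), (4,4)(W), (8,3)(W), (8,1)(W), (7,3)(W); every one is W ⇒ L
(8,6): moves to (7,6)(W), (5,6)(W), (4,6)(W), (8,5)(W), (8,3)(W), (7,5)(W); every one is W ⇒ L
(8,8): moves to (7,8)(W), (5,8)(W), (4,8)(W), (8,7)(W), (8,5)(W), (7,7)(W); every one is W ⇒ L
(9,0): moves to (8,0)(W), (6,0)(W), (5,0)(W); every one is W ⇒ L
Every other cell has at least one move into one of the L cells above, so it is W.
L cells per row: a=0: 5, a=1: 0, a=2: 5, a=3: 0, a=4: 5, a=5: 0, a=6: 5, a=7: 1, a=8: 4, a=9: 1; total 26.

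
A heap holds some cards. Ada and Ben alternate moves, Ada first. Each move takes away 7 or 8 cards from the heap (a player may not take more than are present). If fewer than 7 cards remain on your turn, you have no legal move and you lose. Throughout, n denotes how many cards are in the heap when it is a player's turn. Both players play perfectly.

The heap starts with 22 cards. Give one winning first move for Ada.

Remove 7, leaving 15.

Work bottom-up. With no move the player to move loses. Otherwise the position is W if at least one move leads to an L position for the opponent, and L if every move leads to a W.
n=0: no move → L
n=1: no move → L
n=2: no move → L
n=3: no move → L
n=4: no move → L
n=5: no move → L
n=6: no move → L
n=7: can move to 0, which is L ⇒ W
n=8: can move to 1, which is L ⇒ W
n=9: can move to 2, which is L ⇒ W
n=10: can move to 3, which is L ⇒ W
n=11: can move to 4, which is L ⇒ W
n=12: can move to 5, which is L ⇒ W
n=13: can move to 6, which is L ⇒ W
n=14: can move to 6, which is L ⇒ W
n=15: moves to 8(W), 7(W); every one is W ⇒ L
n=16: moves to 9(W), 8(W); every one is W ⇒ L
n=17: moves to 10(W), 9(W); every one is W ⇒ L
n=18: moves to 11(W), 10(W); every one is W ⇒ L
n=19: moves to 12(W), 11(W); every one is W ⇒ L
n=20: moves to 13(W), 12(W); every one is W ⇒ L
n=21: moves to 14(W), 13(W); every one is W ⇒ L
n=22: can move to 15, which is L ⇒ W
From 22, the L positions reachable in one move are: 15.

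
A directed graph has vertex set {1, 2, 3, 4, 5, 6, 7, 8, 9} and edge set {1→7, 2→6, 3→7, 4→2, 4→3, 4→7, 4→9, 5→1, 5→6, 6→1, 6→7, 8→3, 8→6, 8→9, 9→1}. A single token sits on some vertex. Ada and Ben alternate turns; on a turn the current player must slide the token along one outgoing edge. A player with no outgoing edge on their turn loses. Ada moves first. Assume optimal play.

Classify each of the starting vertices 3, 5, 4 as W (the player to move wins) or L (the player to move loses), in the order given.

3: W, 5: L, 4: W

Label each position W (a win for the player to move) or L (a loss). A position with no legal move is L; any other position is W exactly when some move reaches an L, and L when every move reaches a W.
Every edge goes from a vertex to one that appears earlier in the order 7, 1, 6, 3, 2, 9, 4, 5, 8, so processing vertices in that order labels each vertex after all of its successors.
7: no outgoing edge → L
1: can move to 7, which is L ⇒ W
6: can move to 7, which is L ⇒ W
3: can move to 7, which is L ⇒ W
2: the only move is to 6(W), a W ⇒ L
9: the only move is to 1(W), a W ⇒ L
4: can move to 9, which is L ⇒ W
5: moves to 6(W), 1(W); every one is W ⇒ L
8: can move to 9, which is L ⇒ W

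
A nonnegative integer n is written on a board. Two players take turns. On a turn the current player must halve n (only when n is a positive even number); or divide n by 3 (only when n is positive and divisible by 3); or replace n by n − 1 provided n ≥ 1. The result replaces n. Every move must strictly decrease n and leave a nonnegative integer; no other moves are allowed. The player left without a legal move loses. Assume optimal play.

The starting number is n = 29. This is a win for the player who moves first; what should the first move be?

Move to 28.

Label each position W (a win for the player to move) or L (a loss). A position with no legal move is L; any other position is W exactly when some move reaches an L, and L when every move reaches a W.
n=0: no move → L
n=1: W (go to 0, an L position)
n=2: L (sole option 1(W) is W)
n=3: W (go to 2, an L position)
n=4: W (go to 2, an L position)
n=5: L (sole option 4(W) is W)
n=6: W (go to 2, an L position)
n=7: L (sole option 6(W) is W)
n=8: W (go to 7, an L position)
n=9: L (options 3(W), 8(W) are all W)
n=10: W (go to 5, an L position)
n=11: L (sole option 10(W) is W)
n=12: W (go to 11, an L position)
n=13: L (sole option 12(W) is W)
n=14: W (go to 7, an L position)
n=15: W (go to 5, an L position)
n=16: L (options 8(W), 15(W) are all W)
n=17: W (go to 16, an L position)
n=18: W (go to 9, an L position)
n=19: L (sole option 18(W) is W)
n=20: W (go to 19, an L position)
n=21: W (go to 7, an L position)
n=22: W (go to 11, an L position)
n=23: L (sole option 22(W) is W)
n=24: W (go to 23, an L position)
n=25: L (sole option 24(W) is W)
n=26: W (go to 13, an L position)
n=27: W (go to 9, an L position)
n=28: L (options 14(W), 27(W) are all W)
n=29: W (go to 28, an L position)
From 29, the L positions reachable in one move are: 28.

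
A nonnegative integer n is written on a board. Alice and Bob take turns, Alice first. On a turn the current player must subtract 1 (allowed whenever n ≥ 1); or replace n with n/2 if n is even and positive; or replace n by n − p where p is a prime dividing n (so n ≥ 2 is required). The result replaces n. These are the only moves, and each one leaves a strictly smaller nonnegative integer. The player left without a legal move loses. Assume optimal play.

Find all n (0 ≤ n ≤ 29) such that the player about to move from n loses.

0, 4, 9, 14, 20, 24

Build the W/L table. Terminal = L. A non-terminal position is W if it has a move to some L; otherwise it is L.
n=0: no move → L
n=1: reaches L-position 0 → W
n=2: reaches L-position 0 → W
n=3: reaches L-position 0 → W
n=4: only reaches 2(W), 3(W), all W → L
n=5: reaches L-position 0 → W
n=6: reaches L-position 4 → W
n=7: reaches L-position 0 → W
n=8: reaches L-position 4 → W
n=9: only reaches 6(W), 8(W), all W → L
n=10: reaches L-position 9 → W
n=11: reaches L-position 0 → W
n=12: reaches L-position 9 → W
n=13: reaches L-position 0 → W
n=14: only reaches 7(W), 12(W), 13(W), all W → L
n=15: reaches L-position 14 → W
n=16: reaches L-position 14 → W
n=17: reaches L-position 0 → W
n=18: reaches L-position 9 → W
n=19: reaches L-position 0 → W
n=20: only reaches 10(W), 15(W), 18(W), 19(W), all W → L
n=21: reaches L-position 14 → W
n=22: reaches L-position 20 → W
n=23: reaches L-position 0 → W
n=24: only reaches 12(W), 21(W), 22(W), 23(W), all W → L
n=25: reaches L-position 20 → W
n=26: reaches L-position 24 → W
n=27: reaches L-position 24 → W
n=28: reaches L-position 14 → W
n=29: reaches L-position 0 → W
Reading off the rows marked L gives the requested list; there are 6 such values of n.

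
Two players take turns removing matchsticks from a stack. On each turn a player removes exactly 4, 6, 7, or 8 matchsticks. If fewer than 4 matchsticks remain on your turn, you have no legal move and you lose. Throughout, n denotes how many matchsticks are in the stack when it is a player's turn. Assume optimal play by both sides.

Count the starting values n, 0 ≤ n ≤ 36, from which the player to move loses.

13

Compute win/loss labels from the base case upward. A position with no move is L. Any other position is W if it can reach an L in one move, else L.
n=0: no move → L
n=1: no move → L
n=2: no move → L
n=3: no move → L
n=4: reaches L-position 0 → W
n=5: reaches L-position 1 → W
n=6: reaches L-position 2 → W
n=7: reaches L-position 3 → W
n=8: reaches L-position 2 → W
n=9: reaches L-position 3 → W
n=10: reaches L-position 3 → W
n=11: reaches L-position 3 → W
n=12: only reaches 8(W), 6(W), 5(W), 4(W), all W → L
n=13: only reaches 9(W), 7(W), 6(W), 5(W), all W → L
n=14: only reaches 10(W), 8(W), 7(W), 6(W), all W → L
n=15: only reaches 11(W), 9(W), 8(W), 7(W), all W → L
n=16: reaches L-position 12 → W
n=17: reaches L-position 13 → W
n=18: reaches L-position 14 → W
n=19: reaches L-position 15 → W
n=20: reaches L-position 14 → W
n=21: reaches L-position 15 → W
n=22: reaches L-position 15 → W
n=23: reaches L-position 15 → W
n=24: only reaches 20(W), 18(W), 17(W), 16(W), all W → L
n=25: only reaches 21(W), 19(W), 18(W), 17(W), all W → L
n=26: only reaches 22(W), 20(W), 19(W), 18(W), all W → L
n=27: only reaches 23(W), 21(W), 20(W), 19(W), all W → L
n=28: reaches L-position 24 → W
n=29: reaches L-position 25 → W
n=30: reaches L-position 26 → W
n=31: reaches L-position 27 → W
n=32: reaches L-position 26 → W
n=33: reaches L-position 27 → W
n=34: reaches L-position 27 → W
n=35: reaches L-position 27 → W
n=36: only reaches 32(W), 30(W), 29(W), 28(W), all W → L
L entries with 0 ≤ n ≤ 36: n = 0, 1, 2, 3, 12, 13, 14, 15, 24, 25, 26, 27, 36; that makes 13.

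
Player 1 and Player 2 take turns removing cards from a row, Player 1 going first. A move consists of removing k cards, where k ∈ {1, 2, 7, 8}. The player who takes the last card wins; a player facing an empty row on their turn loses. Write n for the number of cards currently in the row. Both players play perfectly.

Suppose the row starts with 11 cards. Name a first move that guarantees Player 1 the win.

Remove 2, leaving 9.

Use the standard recursion: the mover loses at a terminal position; elsewhere, the mover wins exactly when some move hands the opponent an L position.
n=0: no move → L
n=1: W (go to 0, an L position)
n=2: W (go to 0, an L position)
n=3: L (options 2(W), 1(W) are all W)
n=4: W (go to 3, an L position)
n=5: W (go to 3, an L position)
n=6: L (options 5(W), 4(W) are all W)
n=7: W (go to 6, an L position)
n=8: W (go to 6, an L position)
n=9: L (options 8(W), 7(W), 2(W), 1(W) are all W)
n=10: W (go to 9, an L position)
n=11: W (go to 9, an L position)
From 11, the L positions reachable in one move are: 9, 3. Any move reaching one of these is winning.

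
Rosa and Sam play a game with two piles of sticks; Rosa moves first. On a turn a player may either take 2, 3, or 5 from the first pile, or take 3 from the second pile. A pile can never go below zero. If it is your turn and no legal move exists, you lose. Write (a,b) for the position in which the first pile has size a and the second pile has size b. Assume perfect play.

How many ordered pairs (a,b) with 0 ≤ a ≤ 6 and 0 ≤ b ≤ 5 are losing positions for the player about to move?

12

Work bottom-up. With no move the player to move loses. Otherwise the position is W if at least one move leads to an L position for the opponent, and L if every move leads to a W.
Every move lowers a or b (never raises either), so fill the grid row by row in increasing a, and left to right within a row: each cell's successors are then already labelled.
      b=0  b=1  b=2  b=3  b=4  b=5
a=0:    L    L    L    W    W    W
a=1:    L    L    L    W    W    W
a=2:    W    W    W    L    L    L
a=3:    W    W    W    L    L    L
a=4:    W    W    W    W    W    W
a=5:    W    W    W    W    W    W
a=6:    W    W    W    W    W    W
Cells with no legal move (terminal, hence L): (0,0), (0,1), (0,2), (1,0), (1,1), (1,2).
The remaining L cells, each justified by listing all of its moves:
(2,3): →(0,3)(W), (2,0)(W) — all W, so L
(2,4): →(0,4)(W), (2,1)(W) — all W, so L
(2,5): →(0,5)(W), (2,2)(W) — all W, so L
(3,3): →(1,3)(W), (0,3)(W), (3,0)(W) — all W, so L
(3,4): →(1,4)(W), (0,4)(W), (3,1)(W) — all W, so L
(3,5): →(1,5)(W), (0,5)(W), (3,2)(W) — all W, so L
Every other cell has at least one move into one of the L cells above, so it is W.
L cells per row: a=0: 3, a=1: 3, a=2: 3, a=3: 3, a=4: 0, a=5: 0, a=6: 0; total 12.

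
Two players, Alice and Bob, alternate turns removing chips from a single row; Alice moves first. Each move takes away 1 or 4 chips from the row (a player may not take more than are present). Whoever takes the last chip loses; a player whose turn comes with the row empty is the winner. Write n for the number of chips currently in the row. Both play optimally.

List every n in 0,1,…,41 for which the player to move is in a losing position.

1, 3, 6, 8, 11, 13, 16, 18, 21, 23, 26, 28, 31, 33, 36, 38, 41

Classify positions by backward induction: terminal positions (no move available) are W. From any other position, the mover wins iff some move reaches an L.
n=0: no move; the opponent has just taken the last chip and therefore loses → W
n=1: →0(W) only, which is W, so L
n=2: →1(L), so W
n=3: →2(W) only, which is W, so L
n=4: →3(L), so W
n=5: →1(L), so W
n=6: →5(W), 2(W) — all W, so L
n=7: →6(L), so W
n=8: →7(W), 4(W) — all W, so L
n=9: →8(L), so W
n=10: →6(L), so W
n=11: →10(W), 7(W) — all W, so L
n=12: →11(L), so W
n=13: →12(W), 9(W) — all W, so L
n=14: →13(L), so W
n=15: →11(L), so W
n=16: →15(W), 12(W) — all W, so L
n=17: →16(L), so W
n=18: →17(W), 14(W) — all W, so L
n=19: →18(L), so W
n=20: →16(L), so W
n=21: →20(W), 17(W) — all W, so L
n=22: →21(L), so W
n=23: →22(W), 19(W) — all W, so L
n=24: →23(L), so W
n=25: →21(L), so W
n=26: →25(W), 22(W) — all W, so L
n=27: →26(L), so W
n=28: →27(W), 24(W) — all W, so L
n=29: →28(L), so W
n=30: →26(L), so W
n=31: →30(W), 27(W) — all W, so L
n=32: →31(L), so W
n=33: →32(W), 29(W) — all W, so L
n=34: →33(L), so W
n=35: →31(L), so W
n=36: →35(W), 32(W) — all W, so L
n=37: →36(L), so W
n=38: →37(W), 34(W) — all W, so L
n=39: →38(L), so W
n=40: →36(L), so W
n=41: →40(W), 37(W) — all W, so L
The losing starting values of n are exactly the entries labelled L in this table (17 of them).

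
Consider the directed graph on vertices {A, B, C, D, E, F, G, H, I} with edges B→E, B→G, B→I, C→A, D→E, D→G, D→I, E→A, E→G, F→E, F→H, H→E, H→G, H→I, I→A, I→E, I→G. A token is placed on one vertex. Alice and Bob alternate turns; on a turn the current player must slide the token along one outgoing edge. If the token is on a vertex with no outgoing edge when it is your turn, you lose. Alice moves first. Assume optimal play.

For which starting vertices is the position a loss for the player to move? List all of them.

Compute win/loss labels from the base case upward. A position with no move is L. Any other position is W if it can reach an L in one move, else L.
Every edge goes from a vertex to one that appears earlier in the order A, G, E, I, B, H, C, F, D, so processing vertices in that order labels each vertex after all of its successors.
A: no outgoing edge → L
G: no outgoing edge → L
E: reaches L-position G → W
I: reaches L-position G → W
B: reaches L-position G → W
H: reaches L-position G → W
C: reaches L-position A → W
F: only reaches H(W), E(W), all W → L
D: reaches L-position G → W
Reading off the rows marked L gives the requested list; there are 3 such vertices.

A, F, G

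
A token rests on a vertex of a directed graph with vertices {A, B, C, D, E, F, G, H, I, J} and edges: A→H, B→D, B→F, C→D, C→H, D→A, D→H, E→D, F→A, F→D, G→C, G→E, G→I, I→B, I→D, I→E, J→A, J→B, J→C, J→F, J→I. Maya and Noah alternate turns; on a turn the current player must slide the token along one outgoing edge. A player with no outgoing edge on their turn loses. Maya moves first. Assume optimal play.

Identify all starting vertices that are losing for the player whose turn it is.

E, F, H

Classify positions by backward induction: terminal positions (no move available) are L. From any other position, the mover wins iff some move reaches an L.
Every edge goes from a vertex to one that appears earlier in the order H, A, D, F, B, C, E, I, J, G, so processing vertices in that order labels each vertex after all of its successors.
H: no outgoing edge → L
A: reaches L-position H → W
D: reaches L-position H → W
F: only reaches D(W), A(W), all W → L
B: reaches L-position F → W
C: reaches L-position H → W
E: only reaches D(W), which is W → L
I: reaches L-position E → W
J: reaches L-position F → W
G: reaches L-position E → W
The losing starting vertices are exactly the entries labelled L in this table (3 of them).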